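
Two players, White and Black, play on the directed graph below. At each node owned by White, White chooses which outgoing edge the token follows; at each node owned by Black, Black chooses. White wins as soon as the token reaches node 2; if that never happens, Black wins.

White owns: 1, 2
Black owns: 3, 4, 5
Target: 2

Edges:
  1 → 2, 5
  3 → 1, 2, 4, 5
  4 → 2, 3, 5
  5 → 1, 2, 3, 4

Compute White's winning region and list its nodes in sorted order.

1, 2

A0 = {2}
A1: add {1} — 1 (White) has 1→2.
A2 = A1; e.g. 3 (Black) can still go to 4. Fixed point.
White's winning region = {1, 2}.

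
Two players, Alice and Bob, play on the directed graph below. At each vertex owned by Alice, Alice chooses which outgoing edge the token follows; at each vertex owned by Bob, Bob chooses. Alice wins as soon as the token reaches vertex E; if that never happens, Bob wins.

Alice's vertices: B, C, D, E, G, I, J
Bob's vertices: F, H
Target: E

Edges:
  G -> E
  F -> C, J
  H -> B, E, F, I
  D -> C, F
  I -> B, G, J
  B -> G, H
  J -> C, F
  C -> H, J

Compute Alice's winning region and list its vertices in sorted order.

A0 = {E}
A1: add {G} — G (Alice) has G→E.
A2: add {B, I} — B (Alice) has B→G; I (Alice) has I→G.
A3 = A2; e.g. C (Alice) has no edge into A2. Fixed point.
Alice's winning region = {B, E, G, I}.

B, E, G, I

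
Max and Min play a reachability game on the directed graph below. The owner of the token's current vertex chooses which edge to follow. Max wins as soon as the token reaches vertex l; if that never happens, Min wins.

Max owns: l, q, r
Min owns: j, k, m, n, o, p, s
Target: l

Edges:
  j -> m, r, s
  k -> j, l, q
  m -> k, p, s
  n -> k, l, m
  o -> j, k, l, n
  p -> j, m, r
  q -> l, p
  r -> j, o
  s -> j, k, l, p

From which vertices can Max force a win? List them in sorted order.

l, q

A0 = {l}
A1: add {q} — q (Max) has q→l.
A2 = A1; e.g. j (Min) can still go to m. Fixed point.
Max's winning region = {l, q}.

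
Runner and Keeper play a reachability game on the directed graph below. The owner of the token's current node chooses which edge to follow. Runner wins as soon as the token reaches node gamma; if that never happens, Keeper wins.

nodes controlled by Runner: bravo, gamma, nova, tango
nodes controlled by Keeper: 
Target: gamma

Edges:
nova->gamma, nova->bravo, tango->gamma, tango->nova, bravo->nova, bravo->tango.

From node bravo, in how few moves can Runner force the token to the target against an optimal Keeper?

A0 = {gamma}
A1: add {nova, tango} — nova (Runner) has nova→gamma; tango (Runner) has tango→gamma.
A2: add {bravo} — bravo (Runner) has bravo→nova.
A2 = all vertices. Fixed point.
bravo enters the attractor at level 2, so Runner can force the target in 2 moves from there.

2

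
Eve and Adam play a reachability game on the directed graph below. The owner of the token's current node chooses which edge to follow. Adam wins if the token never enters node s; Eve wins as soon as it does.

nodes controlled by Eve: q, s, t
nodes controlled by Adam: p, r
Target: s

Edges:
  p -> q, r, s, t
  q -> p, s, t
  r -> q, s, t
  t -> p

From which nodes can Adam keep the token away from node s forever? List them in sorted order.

p, r, t

A0 = {s}
A1: add {q} — q (Eve) has q→s.
A2 = A1; e.g. p (Adam) can still go to r. Fixed point.
Eve's attractor = {q, s}; Adam avoids the target exactly from the complement.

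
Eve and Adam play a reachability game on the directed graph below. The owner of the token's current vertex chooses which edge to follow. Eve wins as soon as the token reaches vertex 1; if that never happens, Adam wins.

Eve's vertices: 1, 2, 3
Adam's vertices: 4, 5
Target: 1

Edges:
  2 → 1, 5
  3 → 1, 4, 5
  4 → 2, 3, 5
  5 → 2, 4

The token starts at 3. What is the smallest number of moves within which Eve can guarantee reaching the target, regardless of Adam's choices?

A0 = {1}
A1: add {2, 3} — 2 (Eve) has 2→1; 3 (Eve) has 3→1.
A2 = A1; e.g. 4 (Adam) can still go to 5. Fixed point.
3 enters the attractor at level 1, so Eve can force the target in 1 move from there.

1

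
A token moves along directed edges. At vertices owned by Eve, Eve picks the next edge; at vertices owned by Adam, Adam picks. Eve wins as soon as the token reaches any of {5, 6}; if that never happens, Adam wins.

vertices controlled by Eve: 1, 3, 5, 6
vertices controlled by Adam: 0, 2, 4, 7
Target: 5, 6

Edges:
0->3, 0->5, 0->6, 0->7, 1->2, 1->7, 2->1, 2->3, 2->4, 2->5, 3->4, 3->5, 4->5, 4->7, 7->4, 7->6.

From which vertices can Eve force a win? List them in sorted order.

A0 = {5, 6}
A1: add {3} — 3 (Eve) has 3→5.
A2 = A1; e.g. 0 (Adam) can still go to 7. Fixed point.
Eve's winning region = {3, 5, 6}.

3, 5, 6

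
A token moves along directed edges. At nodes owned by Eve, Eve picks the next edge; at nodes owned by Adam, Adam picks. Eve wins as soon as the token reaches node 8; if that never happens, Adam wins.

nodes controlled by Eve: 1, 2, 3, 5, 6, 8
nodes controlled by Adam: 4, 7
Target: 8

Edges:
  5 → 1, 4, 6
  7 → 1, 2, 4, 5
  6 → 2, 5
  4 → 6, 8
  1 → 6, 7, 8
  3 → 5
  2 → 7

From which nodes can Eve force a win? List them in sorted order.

A0 = {8}
A1: add {1} — 1 (Eve) has 1→8.
A2: add {5} — 5 (Eve) has 5→1.
A3: add {3, 6} — 3 (Eve) has 3→5; 6 (Eve) has 6→5.
A4: add {4} — 4 (Adam): all of {6, 8} already in.
A5 = A4; e.g. 2 (Eve) has no edge into A4. Fixed point.
Eve's winning region = {1, 3, 4, 5, 6, 8}.

1, 3, 4, 5, 6, 8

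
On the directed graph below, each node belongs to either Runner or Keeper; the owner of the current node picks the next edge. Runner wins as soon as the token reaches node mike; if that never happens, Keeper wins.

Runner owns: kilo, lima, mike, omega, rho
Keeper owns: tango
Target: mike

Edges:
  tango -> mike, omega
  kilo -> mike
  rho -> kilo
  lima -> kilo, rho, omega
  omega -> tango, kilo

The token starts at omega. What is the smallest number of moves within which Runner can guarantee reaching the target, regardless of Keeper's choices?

A0 = {mike}
A1: add {kilo} — kilo (Runner) has kilo→mike.
A2: add {lima, omega, rho} — rho (Runner) has rho→kilo; lima (Runner) has lima→kilo; omega (Runner) has omega→kilo.
omega enters the attractor at level 2, so Runner can force the target in 2 moves from there.

2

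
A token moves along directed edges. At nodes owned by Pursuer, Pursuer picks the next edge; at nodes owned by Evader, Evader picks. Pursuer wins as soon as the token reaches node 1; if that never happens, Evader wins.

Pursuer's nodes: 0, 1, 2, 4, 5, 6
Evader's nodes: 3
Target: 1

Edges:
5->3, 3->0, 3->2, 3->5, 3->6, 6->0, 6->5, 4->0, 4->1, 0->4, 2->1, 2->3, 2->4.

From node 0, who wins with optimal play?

A0 = {1}
A1: add {2, 4} — 2 (Pursuer) has 2→1; 4 (Pursuer) has 4→1.
A2: add {0} — 0 (Pursuer) has 0→4.
0 ∈ A2, so Pursuer can force the target.

Pursuer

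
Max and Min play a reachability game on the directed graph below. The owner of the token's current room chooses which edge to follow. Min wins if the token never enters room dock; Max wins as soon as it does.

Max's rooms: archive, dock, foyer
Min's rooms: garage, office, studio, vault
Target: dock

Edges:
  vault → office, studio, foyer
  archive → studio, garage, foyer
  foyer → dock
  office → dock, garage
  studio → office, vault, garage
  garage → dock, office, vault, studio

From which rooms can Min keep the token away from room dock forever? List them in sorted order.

garage, office, studio, vault

A0 = {dock}
A1: add {foyer} — foyer (Max) has foyer→dock.
A2: add {archive} — archive (Max) has archive→foyer.
A3 = A2; e.g. office (Min) can still go to garage. Fixed point.
Max's attractor = {archive, dock, foyer}; Min avoids the target exactly from the complement.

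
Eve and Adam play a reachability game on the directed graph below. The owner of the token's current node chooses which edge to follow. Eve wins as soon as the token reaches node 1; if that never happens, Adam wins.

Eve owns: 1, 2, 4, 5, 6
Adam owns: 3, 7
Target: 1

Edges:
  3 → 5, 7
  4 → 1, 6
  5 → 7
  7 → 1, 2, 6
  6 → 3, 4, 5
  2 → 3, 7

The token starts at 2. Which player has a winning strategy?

Adam

A0 = {1}
A1: add {4} — 4 (Eve) has 4→1.
A2: add {6} — 6 (Eve) has 6→4.
A3 = A2; e.g. 2 (Eve) has no edge into A2. Fixed point.
2 never enters the attractor, so Adam can avoid the target forever.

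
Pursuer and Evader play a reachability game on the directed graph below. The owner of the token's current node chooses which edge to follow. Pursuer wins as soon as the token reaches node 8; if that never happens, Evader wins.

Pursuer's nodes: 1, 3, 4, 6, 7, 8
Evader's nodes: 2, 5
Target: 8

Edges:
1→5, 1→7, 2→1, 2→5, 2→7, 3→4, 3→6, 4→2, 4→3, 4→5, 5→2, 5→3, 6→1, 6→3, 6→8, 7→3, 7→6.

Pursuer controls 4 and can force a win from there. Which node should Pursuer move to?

A0 = {8}
A1: add {6} — 6 (Pursuer) has 6→8.
A2: add {3, 7} — 3 (Pursuer) has 3→6; 7 (Pursuer) has 7→6.
A3: add {1, 4} — 1 (Pursuer) has 1→7; 4 (Pursuer) has 4→3.
A4 = A3; e.g. 2 (Evader) can still go to 5. Fixed point.
From 4, successor 3 is in the attractor (rank 2); the other successors 2, 5 are not.

3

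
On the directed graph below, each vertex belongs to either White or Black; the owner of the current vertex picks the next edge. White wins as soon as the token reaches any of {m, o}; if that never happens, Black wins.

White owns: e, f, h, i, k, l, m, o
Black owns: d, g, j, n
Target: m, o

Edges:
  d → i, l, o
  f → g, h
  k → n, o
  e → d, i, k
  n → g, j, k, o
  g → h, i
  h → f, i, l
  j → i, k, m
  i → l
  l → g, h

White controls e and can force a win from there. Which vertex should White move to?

k

A0 = {m, o}
A1: add {k} — k (White) has k→o.
A2: add {e} — e (White) has e→k.
A3 = A2; e.g. d (Black) can still go to i. Fixed point.
From e, successor k is in the attractor (rank 1); the other successors d, i are not.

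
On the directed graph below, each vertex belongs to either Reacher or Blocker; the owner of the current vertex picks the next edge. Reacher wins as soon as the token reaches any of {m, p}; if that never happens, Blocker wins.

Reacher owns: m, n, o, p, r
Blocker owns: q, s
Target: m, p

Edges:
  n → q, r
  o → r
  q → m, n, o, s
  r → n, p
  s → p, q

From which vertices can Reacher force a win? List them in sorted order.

A0 = {m, p}
A1: add {r} — r (Reacher) has r→p.
A2: add {n, o} — n (Reacher) has n→r; o (Reacher) has o→r.
A3 = A2; e.g. q (Blocker) can still go to s. Fixed point.
Reacher's winning region = {m, n, o, p, r}.

m, n, o, p, r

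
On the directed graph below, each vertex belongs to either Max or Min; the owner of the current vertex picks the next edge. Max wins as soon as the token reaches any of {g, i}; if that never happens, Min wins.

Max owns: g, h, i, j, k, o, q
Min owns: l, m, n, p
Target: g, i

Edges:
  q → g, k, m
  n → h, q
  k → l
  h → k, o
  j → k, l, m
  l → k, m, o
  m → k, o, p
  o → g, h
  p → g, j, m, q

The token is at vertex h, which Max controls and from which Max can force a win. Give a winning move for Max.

o

A0 = {g, i}
A1: add {o, q} — o (Max) has o→g; q (Max) has q→g.
A2: add {h} — h (Max) has h→o.
A3: add {n} — n (Min): all of {h, q} already in.
A4 = A3; e.g. j (Max) has no edge into A3. Fixed point.
From h, successor o is in the attractor (rank 1); the other successor k is not.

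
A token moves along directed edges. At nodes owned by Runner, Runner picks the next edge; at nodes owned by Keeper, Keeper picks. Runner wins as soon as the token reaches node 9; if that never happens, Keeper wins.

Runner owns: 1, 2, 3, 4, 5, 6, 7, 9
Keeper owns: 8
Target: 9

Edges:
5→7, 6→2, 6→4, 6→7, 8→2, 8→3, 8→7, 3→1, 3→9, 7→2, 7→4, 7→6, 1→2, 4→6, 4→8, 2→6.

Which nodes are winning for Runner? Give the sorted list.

A0 = {9}
A1: add {3} — 3 (Runner) has 3→9.
A2 = A1; e.g. 1 (Runner) has no edge into A1. Fixed point.
Runner's winning region = {3, 9}.

3, 9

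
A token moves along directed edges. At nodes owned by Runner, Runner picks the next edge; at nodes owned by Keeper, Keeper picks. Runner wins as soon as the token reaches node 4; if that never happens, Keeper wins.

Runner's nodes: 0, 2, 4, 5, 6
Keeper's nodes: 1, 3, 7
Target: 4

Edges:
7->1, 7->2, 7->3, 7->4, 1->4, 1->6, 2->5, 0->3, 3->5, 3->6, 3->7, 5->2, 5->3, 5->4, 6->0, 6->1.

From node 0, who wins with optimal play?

A0 = {4}
A1: add {5} — 5 (Runner) has 5→4.
A2: add {2} — 2 (Runner) has 2→5.
A3 = A2; e.g. 0 (Runner) has no edge into A2. Fixed point.
0 never enters the attractor, so Keeper can avoid the target forever.

Keeper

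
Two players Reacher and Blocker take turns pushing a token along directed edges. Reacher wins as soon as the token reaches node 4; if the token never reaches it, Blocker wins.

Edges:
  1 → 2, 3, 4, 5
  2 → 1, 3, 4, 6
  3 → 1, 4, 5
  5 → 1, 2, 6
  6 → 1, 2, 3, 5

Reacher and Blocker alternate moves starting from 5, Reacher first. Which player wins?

Blocker

Track states (vertex, player-to-move).
A0 = {(4,Reacher), (4,Blocker)}
A1: add {(1,Reacher), (2,Reacher), (3,Reacher)}.
A2 = A1; e.g. (1,Blocker) stays out. (5,Reacher) never enters ⇒ Blocker avoids the target.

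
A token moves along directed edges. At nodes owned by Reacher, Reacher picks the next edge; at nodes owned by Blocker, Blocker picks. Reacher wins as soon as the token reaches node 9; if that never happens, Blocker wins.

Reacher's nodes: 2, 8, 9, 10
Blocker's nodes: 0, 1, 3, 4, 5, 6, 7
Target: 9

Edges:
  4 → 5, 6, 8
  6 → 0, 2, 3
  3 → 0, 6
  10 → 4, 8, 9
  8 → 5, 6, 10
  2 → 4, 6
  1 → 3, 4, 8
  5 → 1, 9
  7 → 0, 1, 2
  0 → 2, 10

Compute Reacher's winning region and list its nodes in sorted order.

8, 9, 10

A0 = {9}
A1: add {10} — 10 (Reacher) has 10→9.
A2: add {8} — 8 (Reacher) has 8→10.
A3 = A2; e.g. 0 (Blocker) can still go to 2. Fixed point.
Reacher's winning region = {8, 9, 10}.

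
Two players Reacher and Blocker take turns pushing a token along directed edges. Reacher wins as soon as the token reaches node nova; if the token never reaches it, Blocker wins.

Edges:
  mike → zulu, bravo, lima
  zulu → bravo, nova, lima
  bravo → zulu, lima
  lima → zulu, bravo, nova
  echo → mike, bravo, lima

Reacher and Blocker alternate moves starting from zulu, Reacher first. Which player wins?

Reacher

Track states (vertex, player-to-move).
A0 = {(nova,Reacher), (nova,Blocker)}
A1: add {(zulu,Reacher), (lima,Reacher)}.
(zulu,Reacher) ∈ A1 ⇒ Reacher forces the target.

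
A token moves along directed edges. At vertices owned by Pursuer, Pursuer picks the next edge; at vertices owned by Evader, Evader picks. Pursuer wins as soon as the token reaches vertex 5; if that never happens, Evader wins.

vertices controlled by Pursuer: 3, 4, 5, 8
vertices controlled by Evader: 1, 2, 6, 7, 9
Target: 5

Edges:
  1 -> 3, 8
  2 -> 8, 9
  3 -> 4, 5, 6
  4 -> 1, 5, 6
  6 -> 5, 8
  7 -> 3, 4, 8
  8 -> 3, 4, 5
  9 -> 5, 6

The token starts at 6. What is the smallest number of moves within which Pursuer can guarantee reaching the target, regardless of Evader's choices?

2

A0 = {5}
A1: add {3, 4, 8} — 3 (Pursuer) has 3→5; 4 (Pursuer) has 4→5; 8 (Pursuer) has 8→5.
A2: add {1, 6, 7} — 1 (Evader): all of {3, 8} already in; 6 (Evader): all of {5, 8} already in; 7 (Evader): all of {3, 4, 8} already in.
6 enters the attractor at level 2, so Pursuer can force the target in 2 moves from there.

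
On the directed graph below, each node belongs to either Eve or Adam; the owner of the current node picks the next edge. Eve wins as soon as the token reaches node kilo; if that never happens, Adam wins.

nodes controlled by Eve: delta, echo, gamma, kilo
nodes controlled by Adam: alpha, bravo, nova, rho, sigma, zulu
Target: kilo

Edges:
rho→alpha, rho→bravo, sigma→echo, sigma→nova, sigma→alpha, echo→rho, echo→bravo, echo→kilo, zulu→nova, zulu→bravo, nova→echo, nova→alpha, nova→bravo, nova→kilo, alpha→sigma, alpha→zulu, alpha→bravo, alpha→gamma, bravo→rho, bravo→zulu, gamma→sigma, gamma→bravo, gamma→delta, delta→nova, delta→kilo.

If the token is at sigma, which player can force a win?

Adam

A0 = {kilo}
A1: add {delta, echo} — echo (Eve) has echo→kilo; delta (Eve) has delta→kilo.
A2: add {gamma} — gamma (Eve) has gamma→delta.
A3 = A2; e.g. rho (Adam) can still go to alpha. Fixed point.
sigma never enters the attractor, so Adam can avoid the target forever.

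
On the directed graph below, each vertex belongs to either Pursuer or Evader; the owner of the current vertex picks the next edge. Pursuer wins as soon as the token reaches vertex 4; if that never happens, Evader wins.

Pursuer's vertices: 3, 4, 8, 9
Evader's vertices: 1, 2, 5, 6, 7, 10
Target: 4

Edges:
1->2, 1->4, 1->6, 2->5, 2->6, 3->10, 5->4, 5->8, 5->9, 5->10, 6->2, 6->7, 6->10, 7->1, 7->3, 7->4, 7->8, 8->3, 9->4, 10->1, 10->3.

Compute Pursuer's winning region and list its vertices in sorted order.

A0 = {4}
A1: add {9} — 9 (Pursuer) has 9→4.
A2 = A1; e.g. 1 (Evader) can still go to 2. Fixed point.
Pursuer's winning region = {4, 9}.

4, 9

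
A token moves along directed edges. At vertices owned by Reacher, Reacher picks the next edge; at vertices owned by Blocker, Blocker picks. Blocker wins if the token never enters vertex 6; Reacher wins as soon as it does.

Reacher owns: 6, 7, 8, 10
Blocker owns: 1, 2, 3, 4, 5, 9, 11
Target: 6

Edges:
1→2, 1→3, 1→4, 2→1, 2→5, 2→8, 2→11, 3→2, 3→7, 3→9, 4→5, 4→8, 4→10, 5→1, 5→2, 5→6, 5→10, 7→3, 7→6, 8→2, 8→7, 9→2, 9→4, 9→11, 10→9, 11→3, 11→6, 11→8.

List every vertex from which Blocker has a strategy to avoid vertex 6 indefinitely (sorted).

A0 = {6}
A1: add {7} — 7 (Reacher) has 7→6.
A2: add {8} — 8 (Reacher) has 8→7.
A3 = A2; e.g. 1 (Blocker) can still go to 2. Fixed point.
Reacher's attractor = {6, 7, 8}; Blocker avoids the target exactly from the complement.

1, 2, 3, 4, 5, 9, 10, 11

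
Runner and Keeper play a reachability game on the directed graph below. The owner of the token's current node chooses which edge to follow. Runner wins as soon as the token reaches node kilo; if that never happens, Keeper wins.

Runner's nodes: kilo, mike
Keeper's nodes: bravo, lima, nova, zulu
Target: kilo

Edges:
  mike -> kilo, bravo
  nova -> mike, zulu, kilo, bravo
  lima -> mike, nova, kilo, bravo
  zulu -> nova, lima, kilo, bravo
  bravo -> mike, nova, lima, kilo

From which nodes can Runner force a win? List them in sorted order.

kilo, mike

A0 = {kilo}
A1: add {mike} — mike (Runner) has mike→kilo.
A2 = A1; e.g. nova (Keeper) can still go to zulu. Fixed point.
Runner's winning region = {kilo, mike}.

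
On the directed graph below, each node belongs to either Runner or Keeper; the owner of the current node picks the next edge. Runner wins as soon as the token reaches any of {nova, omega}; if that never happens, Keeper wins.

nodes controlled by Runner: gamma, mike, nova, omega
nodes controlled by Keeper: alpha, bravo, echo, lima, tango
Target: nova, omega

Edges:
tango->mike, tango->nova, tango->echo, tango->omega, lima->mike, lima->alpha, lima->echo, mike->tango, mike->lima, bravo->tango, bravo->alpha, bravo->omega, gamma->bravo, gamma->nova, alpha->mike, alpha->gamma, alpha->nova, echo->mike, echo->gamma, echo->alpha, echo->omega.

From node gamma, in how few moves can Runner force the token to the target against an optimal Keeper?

1

A0 = {nova, omega}
A1: add {gamma} — gamma (Runner) has gamma→nova.
A2 = A1; e.g. tango (Keeper) can still go to mike. Fixed point.
gamma enters the attractor at level 1, so Runner can force the target in 1 move from there.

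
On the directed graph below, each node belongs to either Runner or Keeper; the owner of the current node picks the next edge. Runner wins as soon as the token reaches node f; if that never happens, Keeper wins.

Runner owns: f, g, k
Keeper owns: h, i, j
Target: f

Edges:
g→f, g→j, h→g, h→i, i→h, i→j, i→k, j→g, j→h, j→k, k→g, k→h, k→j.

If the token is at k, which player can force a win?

Runner

A0 = {f}
A1: add {g} — g (Runner) has g→f.
A2: add {k} — k (Runner) has k→g.
A3 = A2; e.g. h (Keeper) can still go to i. Fixed point.
k ∈ A2, so Runner can force the target.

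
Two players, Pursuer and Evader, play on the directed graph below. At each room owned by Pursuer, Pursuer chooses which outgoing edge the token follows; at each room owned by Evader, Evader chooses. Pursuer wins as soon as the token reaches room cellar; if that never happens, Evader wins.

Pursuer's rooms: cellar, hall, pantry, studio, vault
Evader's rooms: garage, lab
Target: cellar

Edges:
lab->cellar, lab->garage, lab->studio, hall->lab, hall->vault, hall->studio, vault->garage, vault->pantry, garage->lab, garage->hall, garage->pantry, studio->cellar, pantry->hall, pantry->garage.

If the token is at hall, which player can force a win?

A0 = {cellar}
A1: add {studio} — studio (Pursuer) has studio→cellar.
A2: add {hall} — hall (Pursuer) has hall→studio.
hall ∈ A2, so Pursuer can force the target.

Pursuer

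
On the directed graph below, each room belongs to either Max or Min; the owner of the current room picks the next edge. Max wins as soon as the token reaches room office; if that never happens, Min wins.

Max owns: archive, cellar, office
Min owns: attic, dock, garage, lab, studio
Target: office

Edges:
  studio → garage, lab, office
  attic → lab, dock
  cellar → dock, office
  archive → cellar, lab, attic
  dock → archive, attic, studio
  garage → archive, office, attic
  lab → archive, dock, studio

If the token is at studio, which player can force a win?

Min

A0 = {office}
A1: add {cellar} — cellar (Max) has cellar→office.
A2: add {archive} — archive (Max) has archive→cellar.
A3 = A2; e.g. garage (Min) can still go to attic. Fixed point.
studio never enters the attractor, so Min can avoid the target forever.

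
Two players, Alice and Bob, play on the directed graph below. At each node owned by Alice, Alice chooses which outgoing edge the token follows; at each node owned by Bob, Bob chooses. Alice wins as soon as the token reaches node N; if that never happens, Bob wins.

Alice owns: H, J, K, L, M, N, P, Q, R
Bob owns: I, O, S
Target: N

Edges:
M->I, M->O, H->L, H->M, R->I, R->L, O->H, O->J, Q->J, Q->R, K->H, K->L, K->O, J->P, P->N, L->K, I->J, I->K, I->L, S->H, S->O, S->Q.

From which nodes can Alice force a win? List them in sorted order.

J, N, P, Q

A0 = {N}
A1: add {P} — P (Alice) has P→N.
A2: add {J} — J (Alice) has J→P.
A3: add {Q} — Q (Alice) has Q→J.
A4 = A3; e.g. H (Alice) has no edge into A3. Fixed point.
Alice's winning region = {J, N, P, Q}.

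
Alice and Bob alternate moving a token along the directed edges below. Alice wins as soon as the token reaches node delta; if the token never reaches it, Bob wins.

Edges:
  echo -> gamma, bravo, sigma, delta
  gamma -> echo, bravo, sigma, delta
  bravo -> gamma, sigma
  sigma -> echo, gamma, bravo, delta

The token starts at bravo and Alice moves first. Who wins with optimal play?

Track states (vertex, player-to-move).
A0 = {(delta,Alice), (delta,Bob)}
A1: add {(echo,Alice), (gamma,Alice), (sigma,Alice)}.
A2: add {(bravo,Bob)}.
A3 = A2; e.g. (echo,Bob) stays out. (bravo,Alice) never enters ⇒ Bob avoids the target.

Bob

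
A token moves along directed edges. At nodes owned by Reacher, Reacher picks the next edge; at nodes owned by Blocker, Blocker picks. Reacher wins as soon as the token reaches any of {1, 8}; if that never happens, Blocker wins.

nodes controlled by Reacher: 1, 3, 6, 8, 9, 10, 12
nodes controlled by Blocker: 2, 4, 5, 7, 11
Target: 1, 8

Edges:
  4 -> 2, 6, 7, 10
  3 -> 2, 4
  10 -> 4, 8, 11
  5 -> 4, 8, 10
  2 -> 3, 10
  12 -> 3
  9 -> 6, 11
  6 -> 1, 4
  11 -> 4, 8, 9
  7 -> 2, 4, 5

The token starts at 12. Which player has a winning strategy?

A0 = {1, 8}
A1: add {6, 10} — 6 (Reacher) has 6→1; 10 (Reacher) has 10→8.
A2: add {9} — 9 (Reacher) has 9→6.
A3 = A2; e.g. 2 (Blocker) can still go to 3. Fixed point.
12 never enters the attractor, so Blocker can avoid the target forever.

Blocker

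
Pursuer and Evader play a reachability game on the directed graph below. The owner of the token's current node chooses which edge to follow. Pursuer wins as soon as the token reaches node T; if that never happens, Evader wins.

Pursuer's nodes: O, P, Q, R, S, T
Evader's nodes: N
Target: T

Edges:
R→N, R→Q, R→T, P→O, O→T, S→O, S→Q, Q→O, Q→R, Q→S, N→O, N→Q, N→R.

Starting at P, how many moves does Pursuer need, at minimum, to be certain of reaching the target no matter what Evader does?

A0 = {T}
A1: add {O, R} — O (Pursuer) has O→T; R (Pursuer) has R→T.
A2: add {P, Q, S} — P (Pursuer) has P→O; Q (Pursuer) has Q→O; S (Pursuer) has S→O.
P enters the attractor at level 2, so Pursuer can force the target in 2 moves from there.

2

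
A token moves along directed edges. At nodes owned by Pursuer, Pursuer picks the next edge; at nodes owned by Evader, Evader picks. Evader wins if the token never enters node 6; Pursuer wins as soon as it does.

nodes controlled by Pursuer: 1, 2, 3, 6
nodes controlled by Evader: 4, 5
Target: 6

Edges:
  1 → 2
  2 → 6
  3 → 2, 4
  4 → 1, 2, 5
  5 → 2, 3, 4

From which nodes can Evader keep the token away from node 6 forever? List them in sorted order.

4, 5

A0 = {6}
A1: add {2} — 2 (Pursuer) has 2→6.
A2: add {1, 3} — 1 (Pursuer) has 1→2; 3 (Pursuer) has 3→2.
A3 = A2; e.g. 4 (Evader) can still go to 5. Fixed point.
Pursuer's attractor = {1, 2, 3, 6}; Evader avoids the target exactly from the complement.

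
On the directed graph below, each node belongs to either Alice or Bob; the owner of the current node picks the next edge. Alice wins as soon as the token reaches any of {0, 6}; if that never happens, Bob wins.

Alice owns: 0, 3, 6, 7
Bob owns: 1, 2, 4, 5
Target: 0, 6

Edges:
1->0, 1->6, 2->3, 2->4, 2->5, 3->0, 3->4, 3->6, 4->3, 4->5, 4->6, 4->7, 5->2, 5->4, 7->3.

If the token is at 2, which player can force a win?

A0 = {0, 6}
A1: add {1, 3} — 1 (Bob): all of {0, 6} already in; 3 (Alice) has 3→0.
A2: add {7} — 7 (Alice) has 7→3.
A3 = A2; e.g. 2 (Bob) can still go to 4. Fixed point.
2 never enters the attractor, so Bob can avoid the target forever.

Bob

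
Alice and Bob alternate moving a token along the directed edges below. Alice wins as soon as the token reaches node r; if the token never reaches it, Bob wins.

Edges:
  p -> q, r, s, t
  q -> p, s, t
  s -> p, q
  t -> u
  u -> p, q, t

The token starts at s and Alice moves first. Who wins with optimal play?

Track states (vertex, player-to-move).
A0 = {(r,Alice), (r,Bob)}
A1: add {(p,Alice)}.
A2 = A1; e.g. (p,Bob) stays out. (s,Alice) never enters ⇒ Bob avoids the target.

Bob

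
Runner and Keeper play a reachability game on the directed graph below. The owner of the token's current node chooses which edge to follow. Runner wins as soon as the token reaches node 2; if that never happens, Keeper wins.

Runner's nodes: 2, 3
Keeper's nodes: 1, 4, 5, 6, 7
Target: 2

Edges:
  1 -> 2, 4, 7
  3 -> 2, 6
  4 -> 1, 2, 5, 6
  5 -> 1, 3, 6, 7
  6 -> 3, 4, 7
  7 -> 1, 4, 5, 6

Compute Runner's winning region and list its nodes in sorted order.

2, 3

A0 = {2}
A1: add {3} — 3 (Runner) has 3→2.
A2 = A1; e.g. 1 (Keeper) can still go to 4. Fixed point.
Runner's winning region = {2, 3}.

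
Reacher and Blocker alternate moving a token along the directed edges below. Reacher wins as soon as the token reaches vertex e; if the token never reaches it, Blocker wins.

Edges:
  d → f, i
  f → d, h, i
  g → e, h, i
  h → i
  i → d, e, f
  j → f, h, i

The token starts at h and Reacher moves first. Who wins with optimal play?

Blocker

Track states (vertex, player-to-move).
A0 = {(e,Reacher), (e,Blocker)}
A1: add {(g,Reacher), (i,Reacher)}.
A2: add {(h,Blocker)}.
A3: add {(f,Reacher), (j,Reacher)}.
A4: add {(d,Blocker)}.
A5 = A4; e.g. (d,Reacher) stays out. (h,Reacher) never enters ⇒ Blocker avoids the target.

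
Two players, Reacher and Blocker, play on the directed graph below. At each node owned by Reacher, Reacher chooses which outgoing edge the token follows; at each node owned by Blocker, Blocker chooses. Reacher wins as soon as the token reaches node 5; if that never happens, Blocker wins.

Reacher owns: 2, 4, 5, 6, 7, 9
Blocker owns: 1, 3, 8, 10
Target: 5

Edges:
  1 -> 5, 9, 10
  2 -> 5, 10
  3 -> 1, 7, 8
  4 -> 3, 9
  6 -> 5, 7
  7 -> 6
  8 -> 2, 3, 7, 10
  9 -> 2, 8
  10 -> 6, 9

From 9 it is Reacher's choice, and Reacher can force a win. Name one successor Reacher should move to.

2

A0 = {5}
A1: add {2, 6} — 2 (Reacher) has 2→5; 6 (Reacher) has 6→5.
A2: add {7, 9} — 7 (Reacher) has 7→6; 9 (Reacher) has 9→2.
A3: add {4, 10} — 4 (Reacher) has 4→9; 10 (Blocker): all of {6, 9} already in.
A4: add {1} — 1 (Blocker): all of {5, 9, 10} already in.
A5 = A4; e.g. 3 (Blocker) can still go to 8. Fixed point.
From 9, successor 2 is in the attractor (rank 1); the other successor 8 is not.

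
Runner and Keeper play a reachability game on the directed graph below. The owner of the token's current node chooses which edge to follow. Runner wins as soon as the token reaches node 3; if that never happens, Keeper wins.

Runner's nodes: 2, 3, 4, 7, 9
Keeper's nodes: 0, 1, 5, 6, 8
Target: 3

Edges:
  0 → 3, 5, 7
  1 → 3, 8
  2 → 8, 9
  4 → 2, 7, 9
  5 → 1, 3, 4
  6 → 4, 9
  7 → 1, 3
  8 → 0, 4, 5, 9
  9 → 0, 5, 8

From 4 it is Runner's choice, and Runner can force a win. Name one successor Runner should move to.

A0 = {3}
A1: add {7} — 7 (Runner) has 7→3.
A2: add {4} — 4 (Runner) has 4→7.
A3 = A2; e.g. 0 (Keeper) can still go to 5. Fixed point.
From 4, successor 7 is in the attractor (rank 1); the other successors 2, 9 are not.

7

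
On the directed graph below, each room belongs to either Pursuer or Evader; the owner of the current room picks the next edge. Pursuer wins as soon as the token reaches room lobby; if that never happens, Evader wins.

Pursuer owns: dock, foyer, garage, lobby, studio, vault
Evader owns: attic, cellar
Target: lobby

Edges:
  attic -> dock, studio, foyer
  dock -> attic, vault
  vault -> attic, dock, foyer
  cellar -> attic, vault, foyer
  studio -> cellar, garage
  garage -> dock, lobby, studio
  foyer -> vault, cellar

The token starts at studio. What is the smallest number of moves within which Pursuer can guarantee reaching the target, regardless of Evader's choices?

A0 = {lobby}
A1: add {garage} — garage (Pursuer) has garage→lobby.
A2: add {studio} — studio (Pursuer) has studio→garage.
A3 = A2; e.g. attic (Evader) can still go to dock. Fixed point.
studio enters the attractor at level 2, so Pursuer can force the target in 2 moves from there.

2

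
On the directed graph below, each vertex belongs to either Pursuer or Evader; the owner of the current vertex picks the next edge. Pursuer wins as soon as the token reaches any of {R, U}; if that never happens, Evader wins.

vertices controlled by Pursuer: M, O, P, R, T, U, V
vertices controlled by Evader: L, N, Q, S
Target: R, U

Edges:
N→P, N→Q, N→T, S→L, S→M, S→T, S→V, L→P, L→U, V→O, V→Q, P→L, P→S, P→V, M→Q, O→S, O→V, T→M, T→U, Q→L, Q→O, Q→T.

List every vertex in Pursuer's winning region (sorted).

R, T, U

A0 = {R, U}
A1: add {T} — T (Pursuer) has T→U.
A2 = A1; e.g. L (Evader) can still go to P. Fixed point.
Pursuer's winning region = {R, T, U}.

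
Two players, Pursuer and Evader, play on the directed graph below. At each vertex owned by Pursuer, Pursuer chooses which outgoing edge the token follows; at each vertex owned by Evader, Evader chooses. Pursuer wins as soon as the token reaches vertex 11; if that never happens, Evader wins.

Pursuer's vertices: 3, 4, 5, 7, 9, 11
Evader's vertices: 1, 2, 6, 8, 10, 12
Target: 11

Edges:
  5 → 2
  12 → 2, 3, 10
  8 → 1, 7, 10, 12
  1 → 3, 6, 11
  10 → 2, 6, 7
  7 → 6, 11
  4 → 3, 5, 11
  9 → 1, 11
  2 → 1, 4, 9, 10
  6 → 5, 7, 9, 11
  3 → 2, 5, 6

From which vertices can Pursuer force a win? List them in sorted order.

4, 7, 9, 11

A0 = {11}
A1: add {4, 7, 9} — 4 (Pursuer) has 4→11; 7 (Pursuer) has 7→11; 9 (Pursuer) has 9→11.
A2 = A1; e.g. 1 (Evader) can still go to 3. Fixed point.
Pursuer's winning region = {4, 7, 9, 11}.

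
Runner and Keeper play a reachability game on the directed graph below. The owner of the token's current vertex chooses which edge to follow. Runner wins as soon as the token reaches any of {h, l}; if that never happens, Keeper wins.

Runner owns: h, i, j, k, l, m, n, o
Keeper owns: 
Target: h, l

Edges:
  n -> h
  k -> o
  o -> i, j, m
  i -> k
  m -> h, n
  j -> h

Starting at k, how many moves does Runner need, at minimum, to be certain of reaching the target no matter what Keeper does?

A0 = {h, l}
A1: add {j, m, n} — j (Runner) has j→h; m (Runner) has m→h; n (Runner) has n→h.
A2: add {o} — o (Runner) has o→j.
A3: add {k} — k (Runner) has k→o.
k enters the attractor at level 3, so Runner can force the target in 3 moves from there.

3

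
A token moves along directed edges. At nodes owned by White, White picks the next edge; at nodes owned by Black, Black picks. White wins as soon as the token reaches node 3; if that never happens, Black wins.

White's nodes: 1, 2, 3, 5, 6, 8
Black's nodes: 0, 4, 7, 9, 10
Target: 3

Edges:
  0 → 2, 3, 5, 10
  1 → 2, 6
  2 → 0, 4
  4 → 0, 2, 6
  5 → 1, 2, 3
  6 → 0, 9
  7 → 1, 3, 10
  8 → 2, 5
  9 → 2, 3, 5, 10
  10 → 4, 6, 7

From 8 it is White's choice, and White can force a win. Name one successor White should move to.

5

A0 = {3}
A1: add {5} — 5 (White) has 5→3.
A2: add {8} — 8 (White) has 8→5.
A3 = A2; e.g. 0 (Black) can still go to 2. Fixed point.
From 8, successor 5 is in the attractor (rank 1); the other successor 2 is not.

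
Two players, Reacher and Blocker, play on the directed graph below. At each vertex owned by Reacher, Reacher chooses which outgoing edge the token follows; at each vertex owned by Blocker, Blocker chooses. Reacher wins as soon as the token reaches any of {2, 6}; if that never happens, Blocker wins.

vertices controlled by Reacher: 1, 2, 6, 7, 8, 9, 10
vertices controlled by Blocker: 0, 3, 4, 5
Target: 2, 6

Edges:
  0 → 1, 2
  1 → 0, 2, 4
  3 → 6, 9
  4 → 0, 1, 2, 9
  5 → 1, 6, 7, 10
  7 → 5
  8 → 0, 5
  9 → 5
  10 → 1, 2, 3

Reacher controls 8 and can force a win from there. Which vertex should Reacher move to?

0

A0 = {2, 6}
A1: add {1, 10} — 1 (Reacher) has 1→2; 10 (Reacher) has 10→2.
A2: add {0} — 0 (Blocker): all of {1, 2} already in.
A3: add {8} — 8 (Reacher) has 8→0.
A4 = A3; e.g. 3 (Blocker) can still go to 9. Fixed point.
From 8, successor 0 is in the attractor (rank 2); the other successor 5 is not.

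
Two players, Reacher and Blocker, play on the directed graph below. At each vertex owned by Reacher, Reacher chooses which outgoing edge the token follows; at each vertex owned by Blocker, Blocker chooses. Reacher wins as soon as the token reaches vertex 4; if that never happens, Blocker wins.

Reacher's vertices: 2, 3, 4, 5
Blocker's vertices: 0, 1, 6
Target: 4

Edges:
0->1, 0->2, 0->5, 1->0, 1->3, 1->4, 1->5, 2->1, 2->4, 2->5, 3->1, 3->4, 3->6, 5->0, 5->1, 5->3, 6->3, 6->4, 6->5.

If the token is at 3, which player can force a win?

Reacher

A0 = {4}
A1: add {2, 3} — 2 (Reacher) has 2→4; 3 (Reacher) has 3→4.
3 ∈ A1, so Reacher can force the target.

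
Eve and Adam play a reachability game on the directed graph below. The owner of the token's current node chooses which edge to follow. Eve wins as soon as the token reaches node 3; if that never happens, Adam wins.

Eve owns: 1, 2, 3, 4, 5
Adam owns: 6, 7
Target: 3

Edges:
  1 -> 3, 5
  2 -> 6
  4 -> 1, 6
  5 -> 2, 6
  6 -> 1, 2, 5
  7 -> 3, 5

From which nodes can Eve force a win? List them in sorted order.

A0 = {3}
A1: add {1} — 1 (Eve) has 1→3.
A2: add {4} — 4 (Eve) has 4→1.
A3 = A2; e.g. 2 (Eve) has no edge into A2. Fixed point.
Eve's winning region = {1, 3, 4}.

1, 3, 4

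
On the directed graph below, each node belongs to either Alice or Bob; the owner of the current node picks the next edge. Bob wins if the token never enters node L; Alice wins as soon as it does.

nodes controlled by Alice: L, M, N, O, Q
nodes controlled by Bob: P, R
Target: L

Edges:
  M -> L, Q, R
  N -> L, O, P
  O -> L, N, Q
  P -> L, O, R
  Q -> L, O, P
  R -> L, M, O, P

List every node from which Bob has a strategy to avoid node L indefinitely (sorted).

P, R

A0 = {L}
A1: add {M, N, O, Q} — M (Alice) has M→L; N (Alice) has N→L; O (Alice) has O→L; Q (Alice) has Q→L.
A2 = A1; e.g. P (Bob) can still go to R. Fixed point.
Alice's attractor = {L, M, N, O, Q}; Bob avoids the target exactly from the complement.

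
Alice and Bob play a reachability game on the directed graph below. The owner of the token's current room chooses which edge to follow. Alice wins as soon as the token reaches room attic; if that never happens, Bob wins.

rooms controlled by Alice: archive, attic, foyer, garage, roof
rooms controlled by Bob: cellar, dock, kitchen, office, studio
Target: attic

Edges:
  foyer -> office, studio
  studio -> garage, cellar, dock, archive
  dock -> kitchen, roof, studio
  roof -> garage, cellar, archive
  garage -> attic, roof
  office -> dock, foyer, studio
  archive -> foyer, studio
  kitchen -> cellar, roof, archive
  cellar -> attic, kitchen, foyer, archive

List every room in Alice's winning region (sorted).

attic, garage, roof

A0 = {attic}
A1: add {garage} — garage (Alice) has garage→attic.
A2: add {roof} — roof (Alice) has roof→garage.
A3 = A2; e.g. cellar (Bob) can still go to kitchen. Fixed point.
Alice's winning region = {attic, garage, roof}.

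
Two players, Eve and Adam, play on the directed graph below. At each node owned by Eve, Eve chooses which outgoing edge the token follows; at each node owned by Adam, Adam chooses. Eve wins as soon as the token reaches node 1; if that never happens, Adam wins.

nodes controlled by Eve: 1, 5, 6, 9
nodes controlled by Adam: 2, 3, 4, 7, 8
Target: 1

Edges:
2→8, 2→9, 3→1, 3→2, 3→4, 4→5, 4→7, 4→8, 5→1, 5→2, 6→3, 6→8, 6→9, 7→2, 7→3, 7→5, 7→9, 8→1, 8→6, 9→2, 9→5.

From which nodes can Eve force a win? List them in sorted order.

1, 2, 5, 6, 8, 9

A0 = {1}
A1: add {5} — 5 (Eve) has 5→1.
A2: add {9} — 9 (Eve) has 9→5.
A3: add {6} — 6 (Eve) has 6→9.
A4: add {8} — 8 (Adam): all of {1, 6} already in.
A5: add {2} — 2 (Adam): all of {8, 9} already in.
A6 = A5; e.g. 3 (Adam) can still go to 4. Fixed point.
Eve's winning region = {1, 2, 5, 6, 8, 9}.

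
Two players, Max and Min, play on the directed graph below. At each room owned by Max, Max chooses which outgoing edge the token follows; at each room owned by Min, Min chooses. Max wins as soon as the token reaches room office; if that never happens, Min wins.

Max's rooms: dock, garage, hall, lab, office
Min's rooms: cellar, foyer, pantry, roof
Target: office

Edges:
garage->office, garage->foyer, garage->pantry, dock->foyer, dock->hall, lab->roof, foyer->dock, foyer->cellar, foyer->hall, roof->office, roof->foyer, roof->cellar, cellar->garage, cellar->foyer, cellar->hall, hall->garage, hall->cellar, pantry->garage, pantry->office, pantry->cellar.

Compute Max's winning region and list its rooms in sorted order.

A0 = {office}
A1: add {garage} — garage (Max) has garage→office.
A2: add {hall} — hall (Max) has hall→garage.
A3: add {dock} — dock (Max) has dock→hall.
A4 = A3; e.g. lab (Max) has no edge into A3. Fixed point.
Max's winning region = {dock, garage, hall, office}.

dock, garage, hall, office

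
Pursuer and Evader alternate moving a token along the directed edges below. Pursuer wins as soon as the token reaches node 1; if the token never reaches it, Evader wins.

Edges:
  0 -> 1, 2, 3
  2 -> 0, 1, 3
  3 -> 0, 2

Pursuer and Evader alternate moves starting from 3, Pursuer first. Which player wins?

Track states (vertex, player-to-move).
A0 = {(1,Pursuer), (1,Evader)}
A1: add {(0,Pursuer), (2,Pursuer)}.
A2: add {(3,Evader)}.
A3 = A2; e.g. (0,Evader) stays out. (3,Pursuer) never enters ⇒ Evader avoids the target.

Evader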